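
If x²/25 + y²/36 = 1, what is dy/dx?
Differentiate the relation implicitly: treat y = y(x) and apply the chain rule, so every y-derivative picks up a y' = dy/dx factor.

With everything moved to the left-hand side, differentiate term by term:
  d/dx[x^2/25] = 2x/25
  d/dx[y^2/36] = y·y'/18
  d/dx[-1] = 0

Separating the contributions that come from x directly and those that come through y:
  without y':      2x/25
  multiplying y':  y/18

so (2x/25) + (y/18)·y' = 0, and therefore
  dy/dx = -(2x/25)/(y/18) = -36x/(25y)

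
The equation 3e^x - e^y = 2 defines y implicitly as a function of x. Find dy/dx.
Apply d/dx to both sides, remembering that y depends on x. Each occurrence of y therefore brings in a y' = dy/dx via the chain rule.

With F(x, y) equal to the left-hand side minus the right, differentiate F term by term:
  d/dx[3e^(x)] = 3e^(x)
  d/dx[-e^(y)] = -y'·e^(y)
  d/dx[-2] = 0
Adding these up, d/dx[F] = 0 becomes
  (3e^(x)) + (-e^(y))·y' = 0,
so isolating y',
  dy/dx = -(3e^(x))/(-e^(y)) = 3e^(x - y)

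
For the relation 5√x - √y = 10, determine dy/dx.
Differentiate both sides with respect to x, treating y as y(x). By the chain rule, any term containing y contributes a factor of y' = dy/dx when we differentiate it.

Move every term to one side and write the relation as F(x, y) = 0. Term by term,
  d/dx[5√(x)] = 5/(2√(x))
  d/dx[-√(y)] = -y'/(2√(y))
  d/dx[-10] = 0

The pieces without y' make up ∂F/∂x and the coefficient of y' is ∂F/∂y:
  ∂F/∂x = 5/(2√(x)),
  ∂F/∂y = -1/(2√(y)).

Since d/dx[F] = ∂F/∂x + (∂F/∂y)·y' = 0, solve for y':
  (∂F/∂y)·y' = -∂F/∂x
  dy/dx = -(∂F/∂x)/(∂F/∂y) = -(5/(2√(x)))/(-1/(2√(y))) = 5√(y)/√(x)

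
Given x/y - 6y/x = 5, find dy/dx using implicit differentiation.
Take d/dx of both sides. Since y is implicitly a function of x, the chain rule attaches a y' = dy/dx factor whenever we differentiate through y.

Set F(x, y) = (left side) − (right side), so the curve is F = 0. Differentiating each term of F:
  d/dx[x/y] = -x·y'/y^2 + 1/y
  d/dx[-6y/x] = -6·y'/x + 6y/x^2
  d/dx[-5] = 0

Collecting, the y'-free part is the partial derivative in x and the y' coefficient is the partial derivative in y:
  ∂F/∂x = 1/y + 6y/x^2
  ∂F/∂y = -x/y^2 - 6/x

so d/dx[F(x, y(x))] = ∂F/∂x + (∂F/∂y)·y' = 0. Rearranging,
  dy/dx = -(∂F/∂x)/(∂F/∂y) = -(1/y + 6y/x^2)/(-x/y^2 - 6/x)
        = -((x^2 + 6y^2)/(x^2y))/(-(x^2 + 6y^2)/(xy^2)) = y/x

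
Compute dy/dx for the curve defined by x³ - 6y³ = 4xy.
Differentiate both sides with respect to x, treating y as y(x). By the chain rule, any term containing y contributes a factor of y' = dy/dx when we differentiate it.

Move every term to one side and write the relation as F(x, y) = 0. Term by term,
  d/dx[x^3] = 3x^2
  d/dx[-4xy] = -4x·y' - 4y
  d/dx[-6y^3] = -18y^2·y'

The pieces without y' make up ∂F/∂x and the coefficient of y' is ∂F/∂y:
  ∂F/∂x = 3x^2 - 4y,
  ∂F/∂y = -4x - 18y^2.

Since d/dx[F] = ∂F/∂x + (∂F/∂y)·y' = 0, solve for y':
  (∂F/∂y)·y' = -∂F/∂x
  dy/dx = -(∂F/∂x)/(∂F/∂y) = -(3x^2 - 4y)/(-4x - 18y^2) = (3x^2 - 4y)/(2(2x + 9y^2))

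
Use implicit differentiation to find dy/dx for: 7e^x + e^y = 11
Differentiate both sides with respect to x, treating y as y(x). By the chain rule, any term containing y contributes a factor of y' = dy/dx when we differentiate it.

Move every term to one side and write the relation as F(x, y) = 0. Term by term,
  d/dx[7e^(x)] = 7e^(x)
  d/dx[e^(y)] = y'·e^(y)
  d/dx[-11] = 0

The pieces without y' make up ∂F/∂x and the coefficient of y' is ∂F/∂y:
  ∂F/∂x = 7e^(x),
  ∂F/∂y = e^(y).

Since d/dx[F] = ∂F/∂x + (∂F/∂y)·y' = 0, solve for y':
  (∂F/∂y)·y' = -∂F/∂x
  dy/dx = -(∂F/∂x)/(∂F/∂y) = -(7e^(x))/(e^(y)) = -7e^(x - y)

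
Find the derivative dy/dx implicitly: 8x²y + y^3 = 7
Differentiate the relation implicitly: treat y = y(x) and apply the chain rule, so every y-derivative picks up a y' = dy/dx factor.

With everything moved to the left-hand side, differentiate term by term:
  d/dx[8x^2y] = 8x^2·y' + 16xy
  d/dx[y^3] = 3y^2·y'
  d/dx[-7] = 0

Separating the contributions that come from x directly and those that come through y:
  without y':      16xy
  multiplying y':  8x^2 + 3y^2

so (16xy) + (8x^2 + 3y^2)·y' = 0, and therefore
  dy/dx = -(16xy)/(8x^2 + 3y^2) = -16xy/(8x^2 + 3y^2)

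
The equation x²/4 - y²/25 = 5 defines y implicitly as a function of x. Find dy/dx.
Differentiate both sides with respect to x, treating y as y(x). By the chain rule, any term containing y contributes a factor of y' = dy/dx when we differentiate it.

Move every term to one side and write the relation as F(x, y) = 0. Term by term,
  d/dx[x^2/4] = x/2
  d/dx[-y^2/25] = -2y·y'/25
  d/dx[-5] = 0

The pieces without y' make up ∂F/∂x and the coefficient of y' is ∂F/∂y:
  ∂F/∂x = x/2,
  ∂F/∂y = -2y/25.

Since d/dx[F] = ∂F/∂x + (∂F/∂y)·y' = 0, solve for y':
  (∂F/∂y)·y' = -∂F/∂x
  dy/dx = -(∂F/∂x)/(∂F/∂y) = -(x/2)/(-2y/25) = 25x/(4y)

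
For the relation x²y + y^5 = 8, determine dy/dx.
Differentiate both sides with respect to x, treating y as y(x). By the chain rule, any term containing y contributes a factor of y' = dy/dx when we differentiate it.

Move every term to one side and write the relation as F(x, y) = 0. Term by term,
  d/dx[x^2y] = x^2·y' + 2xy
  d/dx[y^5] = 5y^4·y'
  d/dx[-8] = 0

The pieces without y' make up ∂F/∂x and the coefficient of y' is ∂F/∂y:
  ∂F/∂x = 2xy,
  ∂F/∂y = x^2 + 5y^4.

Since d/dx[F] = ∂F/∂x + (∂F/∂y)·y' = 0, solve for y':
  (∂F/∂y)·y' = -∂F/∂x
  dy/dx = -(∂F/∂x)/(∂F/∂y) = -(2xy)/(x^2 + 5y^4) = -2xy/(x^2 + 5y^4)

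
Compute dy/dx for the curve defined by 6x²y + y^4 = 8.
Differentiate both sides with respect to x, treating y as y(x). By the chain rule, any term containing y contributes a factor of y' = dy/dx when we differentiate it.

Move every term to one side and write the relation as F(x, y) = 0. Term by term,
  d/dx[6x^2y] = 6x^2·y' + 12xy
  d/dx[y^4] = 4y^3·y'
  d/dx[-8] = 0

The pieces without y' make up ∂F/∂x and the coefficient of y' is ∂F/∂y:
  ∂F/∂x = 12xy,
  ∂F/∂y = 6x^2 + 4y^3.

Since d/dx[F] = ∂F/∂x + (∂F/∂y)·y' = 0, solve for y':
  (∂F/∂y)·y' = -∂F/∂x
  dy/dx = -(∂F/∂x)/(∂F/∂y) = -(12xy)/(6x^2 + 4y^3) = -6xy/(3x^2 + 2y^3)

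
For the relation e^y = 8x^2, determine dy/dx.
Differentiate the relation implicitly: treat y = y(x) and apply the chain rule, so every y-derivative picks up a y' = dy/dx factor.

With everything moved to the left-hand side, differentiate term by term:
  d/dx[-8x^2] = -16x
  d/dx[e^(y)] = y'·e^(y)

Separating the contributions that come from x directly and those that come through y:
  without y':      -16x
  multiplying y':  e^(y)

so (-16x) + (e^(y))·y' = 0, and therefore
  dy/dx = -(-16x)/(e^(y)) = 16x·e^(-y)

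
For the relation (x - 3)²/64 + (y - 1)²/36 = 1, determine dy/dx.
Differentiate the relation implicitly: treat y = y(x) and apply the chain rule, so every y-derivative picks up a y' = dy/dx factor.

With everything moved to the left-hand side, differentiate term by term:
  d/dx[(x - 3)^2/64] = x/32 - 3/32
  d/dx[(y - 1)^2/36] = y'(y - 1)/18
  d/dx[-1] = 0

Separating the contributions that come from x directly and those that come through y:
  without y':      x/32 - 3/32
  multiplying y':  y/18 - 1/18

so (x/32 - 3/32) + (y/18 - 1/18)·y' = 0, and therefore
  dy/dx = -(x/32 - 3/32)/(y/18 - 1/18)
        = -((x - 3)/32)/((y - 1)/18) = 9(3 - x)/(16(y - 1))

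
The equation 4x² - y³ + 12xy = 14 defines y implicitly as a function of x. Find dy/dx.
Apply d/dx to both sides, remembering that y depends on x. Each occurrence of y therefore brings in a y' = dy/dx via the chain rule.

With F(x, y) equal to the left-hand side minus the right, differentiate F term by term:
  d/dx[4x^2] = 8x
  d/dx[12xy] = 12x·y' + 12y
  d/dx[-y^3] = -3y^2·y'
  d/dx[-14] = 0
Adding these up, d/dx[F] = 0 becomes
  (8x + 12y) + (12x - 3y^2)·y' = 0,
so isolating y',
  dy/dx = -(8x + 12y)/(12x - 3y^2) = 4(-2x - 3y)/(3(4x - y^2))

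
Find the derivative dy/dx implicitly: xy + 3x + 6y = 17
Differentiate both sides with respect to x, treating y as y(x). By the chain rule, any term containing y contributes a factor of y' = dy/dx when we differentiate it.

Move every term to one side and write the relation as F(x, y) = 0. Term by term,
  d/dx[xy] = x·y' + y
  d/dx[3x] = 3
  d/dx[6y] = 6·y'
  d/dx[-17] = 0

The pieces without y' make up ∂F/∂x and the coefficient of y' is ∂F/∂y:
  ∂F/∂x = y + 3,
  ∂F/∂y = x + 6.

Since d/dx[F] = ∂F/∂x + (∂F/∂y)·y' = 0, solve for y':
  (∂F/∂y)·y' = -∂F/∂x
  dy/dx = -(∂F/∂x)/(∂F/∂y) = -(y + 3)/(x + 6) = (-y - 3)/(x + 6)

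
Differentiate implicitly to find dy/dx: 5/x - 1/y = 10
Apply d/dx to both sides, remembering that y depends on x. Each occurrence of y therefore brings in a y' = dy/dx via the chain rule.

With F(x, y) equal to the left-hand side minus the right, differentiate F term by term:
  d/dx[-1/y] = y'/y^2
  d/dx[5/x] = -5/x^2
  d/dx[-10] = 0
Adding these up, d/dx[F] = 0 becomes
  (-5/x^2) + (y^(-2))·y' = 0,
so isolating y',
  dy/dx = -(-5/x^2)/(y^(-2)) = 5y^2/x^2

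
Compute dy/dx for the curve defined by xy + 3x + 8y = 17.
Take d/dx of both sides. Since y is implicitly a function of x, the chain rule attaches a y' = dy/dx factor whenever we differentiate through y.

Set F(x, y) = (left side) − (right side), so the curve is F = 0. Differentiating each term of F:
  d/dx[xy] = x·y' + y
  d/dx[3x] = 3
  d/dx[8y] = 8·y'
  d/dx[-17] = 0

Collecting, the y'-free part is the partial derivative in x and the y' coefficient is the partial derivative in y:
  ∂F/∂x = y + 3
  ∂F/∂y = x + 8

so d/dx[F(x, y(x))] = ∂F/∂x + (∂F/∂y)·y' = 0. Rearranging,
  dy/dx = -(∂F/∂x)/(∂F/∂y) = -(y + 3)/(x + 8) = (-y - 3)/(x + 8)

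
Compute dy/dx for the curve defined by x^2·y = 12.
Differentiate both sides with respect to x, treating y as y(x). By the chain rule, any term containing y contributes a factor of y' = dy/dx when we differentiate it.

Move every term to one side and write the relation as F(x, y) = 0. Term by term,
  d/dx[x^2y] = x^2·y' + 2xy
  d/dx[-12] = 0

The pieces without y' make up ∂F/∂x and the coefficient of y' is ∂F/∂y:
  ∂F/∂x = 2xy,
  ∂F/∂y = x^2.

Since d/dx[F] = ∂F/∂x + (∂F/∂y)·y' = 0, solve for y':
  (∂F/∂y)·y' = -∂F/∂x
  dy/dx = -(∂F/∂x)/(∂F/∂y) = -(2xy)/(x^2) = -2y/x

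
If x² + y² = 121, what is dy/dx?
Take d/dx of both sides. Since y is implicitly a function of x, the chain rule attaches a y' = dy/dx factor whenever we differentiate through y.

Set F(x, y) = (left side) − (right side), so the curve is F = 0. Differentiating each term of F:
  d/dx[x^2] = 2x
  d/dx[y^2] = 2y·y'
  d/dx[-121] = 0

Collecting, the y'-free part is the partial derivative in x and the y' coefficient is the partial derivative in y:
  ∂F/∂x = 2x
  ∂F/∂y = 2y

so d/dx[F(x, y(x))] = ∂F/∂x + (∂F/∂y)·y' = 0. Rearranging,
  dy/dx = -(∂F/∂x)/(∂F/∂y) = -(2x)/(2y) = -x/y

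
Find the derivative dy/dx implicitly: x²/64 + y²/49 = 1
Apply d/dx to both sides, remembering that y depends on x. Each occurrence of y therefore brings in a y' = dy/dx via the chain rule.

With F(x, y) equal to the left-hand side minus the right, differentiate F term by term:
  d/dx[x^2/64] = x/32
  d/dx[y^2/49] = 2y·y'/49
  d/dx[-1] = 0
Adding these up, d/dx[F] = 0 becomes
  (x/32) + (2y/49)·y' = 0,
so isolating y',
  dy/dx = -(x/32)/(2y/49) = -49x/(64y)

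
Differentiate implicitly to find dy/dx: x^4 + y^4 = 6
Differentiate both sides with respect to x, treating y as y(x). By the chain rule, any term containing y contributes a factor of y' = dy/dx when we differentiate it.

Move every term to one side and write the relation as F(x, y) = 0. Term by term,
  d/dx[x^4] = 4x^3
  d/dx[y^4] = 4y^3·y'
  d/dx[-6] = 0

The pieces without y' make up ∂F/∂x and the coefficient of y' is ∂F/∂y:
  ∂F/∂x = 4x^3,
  ∂F/∂y = 4y^3.

Since d/dx[F] = ∂F/∂x + (∂F/∂y)·y' = 0, solve for y':
  (∂F/∂y)·y' = -∂F/∂x
  dy/dx = -(∂F/∂x)/(∂F/∂y) = -(4x^3)/(4y^3) = -x^3/y^3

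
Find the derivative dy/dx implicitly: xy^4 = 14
Differentiate the relation implicitly: treat y = y(x) and apply the chain rule, so every y-derivative picks up a y' = dy/dx factor.

With everything moved to the left-hand side, differentiate term by term:
  d/dx[xy^4] = 4xy^3·y' + y^4
  d/dx[-14] = 0

Separating the contributions that come from x directly and those that come through y:
  without y':      y^4
  multiplying y':  4xy^3

so (y^4) + (4xy^3)·y' = 0, and therefore
  dy/dx = -(y^4)/(4xy^3) = -y/(4x)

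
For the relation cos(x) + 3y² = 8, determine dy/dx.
Apply d/dx to both sides, remembering that y depends on x. Each occurrence of y therefore brings in a y' = dy/dx via the chain rule.

With F(x, y) equal to the left-hand side minus the right, differentiate F term by term:
  d/dx[3y^2] = 6y·y'
  d/dx[cos(x)] = -sin(x)
  d/dx[-8] = 0
Adding these up, d/dx[F] = 0 becomes
  (-sin(x)) + (6y)·y' = 0,
so isolating y',
  dy/dx = -(-sin(x))/(6y) = sin(x)/(6y)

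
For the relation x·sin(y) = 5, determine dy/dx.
Differentiate the relation implicitly: treat y = y(x) and apply the chain rule, so every y-derivative picks up a y' = dy/dx factor.

With everything moved to the left-hand side, differentiate term by term:
  d/dx[x·sin(y)] = x·y'·cos(y) + sin(y)
  d/dx[-5] = 0

Separating the contributions that come from x directly and those that come through y:
  without y':      sin(y)
  multiplying y':  x·cos(y)

so (sin(y)) + (x·cos(y))·y' = 0, and therefore
  dy/dx = -(sin(y))/(x·cos(y)) = -tan(y)/x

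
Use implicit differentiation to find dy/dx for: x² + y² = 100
Take d/dx of both sides. Since y is implicitly a function of x, the chain rule attaches a y' = dy/dx factor whenever we differentiate through y.

Set F(x, y) = (left side) − (right side), so the curve is F = 0. Differentiating each term of F:
  d/dx[x^2] = 2x
  d/dx[y^2] = 2y·y'
  d/dx[-100] = 0

Collecting, the y'-free part is the partial derivative in x and the y' coefficient is the partial derivative in y:
  ∂F/∂x = 2x
  ∂F/∂y = 2y

so d/dx[F(x, y(x))] = ∂F/∂x + (∂F/∂y)·y' = 0. Rearranging,
  dy/dx = -(∂F/∂x)/(∂F/∂y) = -(2x)/(2y) = -x/y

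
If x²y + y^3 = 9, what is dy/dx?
Take d/dx of both sides. Since y is implicitly a function of x, the chain rule attaches a y' = dy/dx factor whenever we differentiate through y.

Set F(x, y) = (left side) − (right side), so the curve is F = 0. Differentiating each term of F:
  d/dx[x^2y] = x^2·y' + 2xy
  d/dx[y^3] = 3y^2·y'
  d/dx[-9] = 0

Collecting, the y'-free part is the partial derivative in x and the y' coefficient is the partial derivative in y:
  ∂F/∂x = 2xy
  ∂F/∂y = x^2 + 3y^2

so d/dx[F(x, y(x))] = ∂F/∂x + (∂F/∂y)·y' = 0. Rearranging,
  dy/dx = -(∂F/∂x)/(∂F/∂y) = -(2xy)/(x^2 + 3y^2) = -2xy/(x^2 + 3y^2)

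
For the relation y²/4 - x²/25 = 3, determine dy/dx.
Differentiate both sides with respect to x, treating y as y(x). By the chain rule, any term containing y contributes a factor of y' = dy/dx when we differentiate it.

Move every term to one side and write the relation as F(x, y) = 0. Term by term,
  d/dx[-x^2/25] = -2x/25
  d/dx[y^2/4] = y·y'/2
  d/dx[-3] = 0

The pieces without y' make up ∂F/∂x and the coefficient of y' is ∂F/∂y:
  ∂F/∂x = -2x/25,
  ∂F/∂y = y/2.

Since d/dx[F] = ∂F/∂x + (∂F/∂y)·y' = 0, solve for y':
  (∂F/∂y)·y' = -∂F/∂x
  dy/dx = -(∂F/∂x)/(∂F/∂y) = -(-2x/25)/(y/2) = 4x/(25y)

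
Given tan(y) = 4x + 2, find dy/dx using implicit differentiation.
Differentiate both sides with respect to x, treating y as y(x). By the chain rule, any term containing y contributes a factor of y' = dy/dx when we differentiate it.

Move every term to one side and write the relation as F(x, y) = 0. Term by term,
  d/dx[-4x] = -4
  d/dx[tan(y)] = y'(tan(y)^2 + 1)
  d/dx[-2] = 0

The pieces without y' make up ∂F/∂x and the coefficient of y' is ∂F/∂y:
  ∂F/∂x = -4,
  ∂F/∂y = tan(y)^2 + 1.

Since d/dx[F] = ∂F/∂x + (∂F/∂y)·y' = 0, solve for y':
  (∂F/∂y)·y' = -∂F/∂x
  dy/dx = -(∂F/∂x)/(∂F/∂y) = -(-4)/(tan(y)^2 + 1) = 4cos(y)^2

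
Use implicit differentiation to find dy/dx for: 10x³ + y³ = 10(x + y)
Apply d/dx to both sides, remembering that y depends on x. Each occurrence of y therefore brings in a y' = dy/dx via the chain rule.

With F(x, y) equal to the left-hand side minus the right, differentiate F term by term:
  d/dx[10x^3] = 30x^2
  d/dx[-10x] = -10
  d/dx[y^3] = 3y^2·y'
  d/dx[-10y] = -10·y'
Adding these up, d/dx[F] = 0 becomes
  (30x^2 - 10) + (3y^2 - 10)·y' = 0,
so isolating y',
  dy/dx = -(30x^2 - 10)/(3y^2 - 10) = 10(1 - 3x^2)/(3y^2 - 10)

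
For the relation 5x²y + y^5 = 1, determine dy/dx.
Take d/dx of both sides. Since y is implicitly a function of x, the chain rule attaches a y' = dy/dx factor whenever we differentiate through y.

Set F(x, y) = (left side) − (right side), so the curve is F = 0. Differentiating each term of F:
  d/dx[5x^2y] = 5x^2·y' + 10xy
  d/dx[y^5] = 5y^4·y'
  d/dx[-1] = 0

Collecting, the y'-free part is the partial derivative in x and the y' coefficient is the partial derivative in y:
  ∂F/∂x = 10xy
  ∂F/∂y = 5x^2 + 5y^4

so d/dx[F(x, y(x))] = ∂F/∂x + (∂F/∂y)·y' = 0. Rearranging,
  dy/dx = -(∂F/∂x)/(∂F/∂y) = -(10xy)/(5x^2 + 5y^4) = -2xy/(x^2 + y^4)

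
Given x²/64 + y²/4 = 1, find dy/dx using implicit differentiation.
Differentiate both sides with respect to x, treating y as y(x). By the chain rule, any term containing y contributes a factor of y' = dy/dx when we differentiate it.

Move every term to one side and write the relation as F(x, y) = 0. Term by term,
  d/dx[x^2/64] = x/32
  d/dx[y^2/4] = y·y'/2
  d/dx[-1] = 0

The pieces without y' make up ∂F/∂x and the coefficient of y' is ∂F/∂y:
  ∂F/∂x = x/32,
  ∂F/∂y = y/2.

Since d/dx[F] = ∂F/∂x + (∂F/∂y)·y' = 0, solve for y':
  (∂F/∂y)·y' = -∂F/∂x
  dy/dx = -(∂F/∂x)/(∂F/∂y) = -(x/32)/(y/2) = -x/(16y)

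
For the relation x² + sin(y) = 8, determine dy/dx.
Differentiate the relation implicitly: treat y = y(x) and apply the chain rule, so every y-derivative picks up a y' = dy/dx factor.

With everything moved to the left-hand side, differentiate term by term:
  d/dx[x^2] = 2x
  d/dx[sin(y)] = y'·cos(y)
  d/dx[-8] = 0

Separating the contributions that come from x directly and those that come through y:
  without y':      2x
  multiplying y':  cos(y)

so (2x) + (cos(y))·y' = 0, and therefore
  dy/dx = -(2x)/(cos(y)) = -2x/cos(y)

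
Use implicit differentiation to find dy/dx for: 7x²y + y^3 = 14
Take d/dx of both sides. Since y is implicitly a function of x, the chain rule attaches a y' = dy/dx factor whenever we differentiate through y.

Set F(x, y) = (left side) − (right side), so the curve is F = 0. Differentiating each term of F:
  d/dx[7x^2y] = 7x^2·y' + 14xy
  d/dx[y^3] = 3y^2·y'
  d/dx[-14] = 0

Collecting, the y'-free part is the partial derivative in x and the y' coefficient is the partial derivative in y:
  ∂F/∂x = 14xy
  ∂F/∂y = 7x^2 + 3y^2

so d/dx[F(x, y(x))] = ∂F/∂x + (∂F/∂y)·y' = 0. Rearranging,
  dy/dx = -(∂F/∂x)/(∂F/∂y) = -(14xy)/(7x^2 + 3y^2) = -14xy/(7x^2 + 3y^2)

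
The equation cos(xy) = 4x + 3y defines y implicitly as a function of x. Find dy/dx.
Differentiate the relation implicitly: treat y = y(x) and apply the chain rule, so every y-derivative picks up a y' = dy/dx factor.

With everything moved to the left-hand side, differentiate term by term:
  d/dx[-4x] = -4
  d/dx[-3y] = -3·y'
  d/dx[cos(xy)] = -(x·y' + y)·sin(xy)

Separating the contributions that come from x directly and those that come through y:
  without y':      -y·sin(xy) - 4
  multiplying y':  -x·sin(xy) - 3

so (-y·sin(xy) - 4) + (-x·sin(xy) - 3)·y' = 0, and therefore
  dy/dx = -(-y·sin(xy) - 4)/(-x·sin(xy) - 3) = -(y·sin(xy) + 4)/(x·sin(xy) + 3)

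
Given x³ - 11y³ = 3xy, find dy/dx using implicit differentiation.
Apply d/dx to both sides, remembering that y depends on x. Each occurrence of y therefore brings in a y' = dy/dx via the chain rule.

With F(x, y) equal to the left-hand side minus the right, differentiate F term by term:
  d/dx[x^3] = 3x^2
  d/dx[-3xy] = -3x·y' - 3y
  d/dx[-11y^3] = -33y^2·y'
Adding these up, d/dx[F] = 0 becomes
  (3x^2 - 3y) + (-3x - 33y^2)·y' = 0,
so isolating y',
  dy/dx = -(3x^2 - 3y)/(-3x - 33y^2) = (x^2 - y)/(x + 11y^2)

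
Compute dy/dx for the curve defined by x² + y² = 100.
Take d/dx of both sides. Since y is implicitly a function of x, the chain rule attaches a y' = dy/dx factor whenever we differentiate through y.

Set F(x, y) = (left side) − (right side), so the curve is F = 0. Differentiating each term of F:
  d/dx[x^2] = 2x
  d/dx[y^2] = 2y·y'
  d/dx[-100] = 0

Collecting, the y'-free part is the partial derivative in x and the y' coefficient is the partial derivative in y:
  ∂F/∂x = 2x
  ∂F/∂y = 2y

so d/dx[F(x, y(x))] = ∂F/∂x + (∂F/∂y)·y' = 0. Rearranging,
  dy/dx = -(∂F/∂x)/(∂F/∂y) = -(2x)/(2y) = -x/y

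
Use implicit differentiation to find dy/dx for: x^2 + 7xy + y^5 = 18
Take d/dx of both sides. Since y is implicitly a function of x, the chain rule attaches a y' = dy/dx factor whenever we differentiate through y.

Set F(x, y) = (left side) − (right side), so the curve is F = 0. Differentiating each term of F:
  d/dx[x^2] = 2x
  d/dx[7xy] = 7x·y' + 7y
  d/dx[y^5] = 5y^4·y'
  d/dx[-18] = 0

Collecting, the y'-free part is the partial derivative in x and the y' coefficient is the partial derivative in y:
  ∂F/∂x = 2x + 7y
  ∂F/∂y = 7x + 5y^4

so d/dx[F(x, y(x))] = ∂F/∂x + (∂F/∂y)·y' = 0. Rearranging,
  dy/dx = -(∂F/∂x)/(∂F/∂y) = -(2x + 7y)/(7x + 5y^4) = (-2x - 7y)/(7x + 5y^4)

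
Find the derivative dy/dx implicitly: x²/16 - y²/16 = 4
Take d/dx of both sides. Since y is implicitly a function of x, the chain rule attaches a y' = dy/dx factor whenever we differentiate through y.

Set F(x, y) = (left side) − (right side), so the curve is F = 0. Differentiating each term of F:
  d/dx[x^2/16] = x/8
  d/dx[-y^2/16] = -y·y'/8
  d/dx[-4] = 0

Collecting, the y'-free part is the partial derivative in x and the y' coefficient is the partial derivative in y:
  ∂F/∂x = x/8
  ∂F/∂y = -y/8

so d/dx[F(x, y(x))] = ∂F/∂x + (∂F/∂y)·y' = 0. Rearranging,
  dy/dx = -(∂F/∂x)/(∂F/∂y) = -(x/8)/(-y/8) = x/y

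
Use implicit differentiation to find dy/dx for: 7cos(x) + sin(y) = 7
Apply d/dx to both sides, remembering that y depends on x. Each occurrence of y therefore brings in a y' = dy/dx via the chain rule.

With F(x, y) equal to the left-hand side minus the right, differentiate F term by term:
  d/dx[sin(y)] = y'·cos(y)
  d/dx[7cos(x)] = -7sin(x)
  d/dx[-7] = 0
Adding these up, d/dx[F] = 0 becomes
  (-7sin(x)) + (cos(y))·y' = 0,
so isolating y',
  dy/dx = -(-7sin(x))/(cos(y)) = 7sin(x)/cos(y)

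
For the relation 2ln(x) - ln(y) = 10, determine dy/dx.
Differentiate the relation implicitly: treat y = y(x) and apply the chain rule, so every y-derivative picks up a y' = dy/dx factor.

With everything moved to the left-hand side, differentiate term by term:
  d/dx[2ln(x)] = 2/x
  d/dx[-ln(y)] = -y'/y
  d/dx[-10] = 0

Separating the contributions that come from x directly and those that come through y:
  without y':      2/x
  multiplying y':  -1/y

so (2/x) + (-1/y)·y' = 0, and therefore
  dy/dx = -(2/x)/(-1/y) = 2y/x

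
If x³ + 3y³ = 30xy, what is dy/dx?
Differentiate the relation implicitly: treat y = y(x) and apply the chain rule, so every y-derivative picks up a y' = dy/dx factor.

With everything moved to the left-hand side, differentiate term by term:
  d/dx[x^3] = 3x^2
  d/dx[-30xy] = -30x·y' - 30y
  d/dx[3y^3] = 9y^2·y'

Separating the contributions that come from x directly and those that come through y:
  without y':      3x^2 - 30y
  multiplying y':  -30x + 9y^2

so (3x^2 - 30y) + (-30x + 9y^2)·y' = 0, and therefore
  dy/dx = -(3x^2 - 30y)/(-30x + 9y^2) = (x^2 - 10y)/(10x - 3y^2)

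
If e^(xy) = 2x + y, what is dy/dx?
Differentiate the relation implicitly: treat y = y(x) and apply the chain rule, so every y-derivative picks up a y' = dy/dx factor.

With everything moved to the left-hand side, differentiate term by term:
  d/dx[-2x] = -2
  d/dx[-y] = -y'
  d/dx[e^(xy)] = (x·y' + y)·e^(xy)

Separating the contributions that come from x directly and those that come through y:
  without y':      y·e^(xy) - 2
  multiplying y':  x·e^(xy) - 1

so (y·e^(xy) - 2) + (x·e^(xy) - 1)·y' = 0, and therefore
  dy/dx = -(y·e^(xy) - 2)/(x·e^(xy) - 1) = (-y·e^(xy) + 2)/(x·e^(xy) - 1)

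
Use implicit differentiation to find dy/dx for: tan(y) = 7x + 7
Differentiate the relation implicitly: treat y = y(x) and apply the chain rule, so every y-derivative picks up a y' = dy/dx factor.

With everything moved to the left-hand side, differentiate term by term:
  d/dx[-7x] = -7
  d/dx[tan(y)] = y'(tan(y)^2 + 1)
  d/dx[-7] = 0

Separating the contributions that come from x directly and those that come through y:
  without y':      -7
  multiplying y':  tan(y)^2 + 1

so (-7) + (tan(y)^2 + 1)·y' = 0, and therefore
  dy/dx = -(-7)/(tan(y)^2 + 1) = 7cos(y)^2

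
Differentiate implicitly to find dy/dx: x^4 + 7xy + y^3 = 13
Apply d/dx to both sides, remembering that y depends on x. Each occurrence of y therefore brings in a y' = dy/dx via the chain rule.

With F(x, y) equal to the left-hand side minus the right, differentiate F term by term:
  d/dx[x^4] = 4x^3
  d/dx[7xy] = 7x·y' + 7y
  d/dx[y^3] = 3y^2·y'
  d/dx[-13] = 0
Adding these up, d/dx[F] = 0 becomes
  (4x^3 + 7y) + (7x + 3y^2)·y' = 0,
so isolating y',
  dy/dx = -(4x^3 + 7y)/(7x + 3y^2) = (-4x^3 - 7y)/(7x + 3y^2)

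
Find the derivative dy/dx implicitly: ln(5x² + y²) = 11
Take d/dx of both sides. Since y is implicitly a function of x, the chain rule attaches a y' = dy/dx factor whenever we differentiate through y.

Set F(x, y) = (left side) − (right side), so the curve is F = 0. Differentiating each term of F:
  d/dx[ln(5x^2 + y^2)] = (10x + 2y·y')/(5x^2 + y^2)
  d/dx[-11] = 0

Collecting, the y'-free part is the partial derivative in x and the y' coefficient is the partial derivative in y:
  ∂F/∂x = 10x/(5x^2 + y^2)
  ∂F/∂y = 2y/(5x^2 + y^2)

so d/dx[F(x, y(x))] = ∂F/∂x + (∂F/∂y)·y' = 0. Rearranging,
  dy/dx = -(∂F/∂x)/(∂F/∂y) = -(10x/(5x^2 + y^2))/(2y/(5x^2 + y^2)) = -5x/y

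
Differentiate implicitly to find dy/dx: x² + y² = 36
Apply d/dx to both sides, remembering that y depends on x. Each occurrence of y therefore brings in a y' = dy/dx via the chain rule.

With F(x, y) equal to the left-hand side minus the right, differentiate F term by term:
  d/dx[x^2] = 2x
  d/dx[y^2] = 2y·y'
  d/dx[-36] = 0
Adding these up, d/dx[F] = 0 becomes
  (2x) + (2y)·y' = 0,
so isolating y',
  dy/dx = -(2x)/(2y) = -x/y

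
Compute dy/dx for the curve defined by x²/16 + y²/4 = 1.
Differentiate both sides with respect to x, treating y as y(x). By the chain rule, any term containing y contributes a factor of y' = dy/dx when we differentiate it.

Move every term to one side and write the relation as F(x, y) = 0. Term by term,
  d/dx[x^2/16] = x/8
  d/dx[y^2/4] = y·y'/2
  d/dx[-1] = 0

The pieces without y' make up ∂F/∂x and the coefficient of y' is ∂F/∂y:
  ∂F/∂x = x/8,
  ∂F/∂y = y/2.

Since d/dx[F] = ∂F/∂x + (∂F/∂y)·y' = 0, solve for y':
  (∂F/∂y)·y' = -∂F/∂x
  dy/dx = -(∂F/∂x)/(∂F/∂y) = -(x/8)/(y/2) = -x/(4y)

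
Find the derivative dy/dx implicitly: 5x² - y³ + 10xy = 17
Take d/dx of both sides. Since y is implicitly a function of x, the chain rule attaches a y' = dy/dx factor whenever we differentiate through y.

Set F(x, y) = (left side) − (right side), so the curve is F = 0. Differentiating each term of F:
  d/dx[5x^2] = 10x
  d/dx[10xy] = 10x·y' + 10y
  d/dx[-y^3] = -3y^2·y'
  d/dx[-17] = 0

Collecting, the y'-free part is the partial derivative in x and the y' coefficient is the partial derivative in y:
  ∂F/∂x = 10x + 10y
  ∂F/∂y = 10x - 3y^2

so d/dx[F(x, y(x))] = ∂F/∂x + (∂F/∂y)·y' = 0. Rearranging,
  dy/dx = -(∂F/∂x)/(∂F/∂y) = -(10x + 10y)/(10x - 3y^2) = 10(-x - y)/(10x - 3y^2)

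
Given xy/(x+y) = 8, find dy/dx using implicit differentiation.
Take d/dx of both sides. Since y is implicitly a function of x, the chain rule attaches a y' = dy/dx factor whenever we differentiate through y.

Set F(x, y) = (left side) − (right side), so the curve is F = 0. Differentiating each term of F:
  d/dx[xy/(x + y)] = xy(-y' - 1)/(x + y)^2 + x·y'/(x + y) + y/(x + y)
  d/dx[-8] = 0

Collecting, the y'-free part is the partial derivative in x and the y' coefficient is the partial derivative in y:
  ∂F/∂x = -xy/(x + y)^2 + y/(x + y)
  ∂F/∂y = -xy/(x + y)^2 + x/(x + y)

so d/dx[F(x, y(x))] = ∂F/∂x + (∂F/∂y)·y' = 0. Rearranging,
  dy/dx = -(∂F/∂x)/(∂F/∂y) = -(-xy/(x + y)^2 + y/(x + y))/(-xy/(x + y)^2 + x/(x + y))
        = -(y^2/(x + y)^2)/(x^2/(x + y)^2) = -y^2/x^2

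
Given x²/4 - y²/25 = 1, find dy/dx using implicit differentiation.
Take d/dx of both sides. Since y is implicitly a function of x, the chain rule attaches a y' = dy/dx factor whenever we differentiate through y.

Set F(x, y) = (left side) − (right side), so the curve is F = 0. Differentiating each term of F:
  d/dx[x^2/4] = x/2
  d/dx[-y^2/25] = -2y·y'/25
  d/dx[-1] = 0

Collecting, the y'-free part is the partial derivative in x and the y' coefficient is the partial derivative in y:
  ∂F/∂x = x/2
  ∂F/∂y = -2y/25

so d/dx[F(x, y(x))] = ∂F/∂x + (∂F/∂y)·y' = 0. Rearranging,
  dy/dx = -(∂F/∂x)/(∂F/∂y) = -(x/2)/(-2y/25) = 25x/(4y)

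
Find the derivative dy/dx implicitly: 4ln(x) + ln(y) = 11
Differentiate the relation implicitly: treat y = y(x) and apply the chain rule, so every y-derivative picks up a y' = dy/dx factor.

With everything moved to the left-hand side, differentiate term by term:
  d/dx[4ln(x)] = 4/x
  d/dx[ln(y)] = y'/y
  d/dx[-11] = 0

Separating the contributions that come from x directly and those that come through y:
  without y':      4/x
  multiplying y':  1/y

so (4/x) + (1/y)·y' = 0, and therefore
  dy/dx = -(4/x)/(1/y) = -4y/x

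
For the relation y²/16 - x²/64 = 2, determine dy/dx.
Apply d/dx to both sides, remembering that y depends on x. Each occurrence of y therefore brings in a y' = dy/dx via the chain rule.

With F(x, y) equal to the left-hand side minus the right, differentiate F term by term:
  d/dx[-x^2/64] = -x/32
  d/dx[y^2/16] = y·y'/8
  d/dx[-2] = 0
Adding these up, d/dx[F] = 0 becomes
  (-x/32) + (y/8)·y' = 0,
so isolating y',
  dy/dx = -(-x/32)/(y/8) = x/(4y)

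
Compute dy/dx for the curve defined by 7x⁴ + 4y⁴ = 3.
Apply d/dx to both sides, remembering that y depends on x. Each occurrence of y therefore brings in a y' = dy/dx via the chain rule.

With F(x, y) equal to the left-hand side minus the right, differentiate F term by term:
  d/dx[7x^4] = 28x^3
  d/dx[4y^4] = 16y^3·y'
  d/dx[-3] = 0
Adding these up, d/dx[F] = 0 becomes
  (28x^3) + (16y^3)·y' = 0,
so isolating y',
  dy/dx = -(28x^3)/(16y^3) = -7x^3/(4y^3)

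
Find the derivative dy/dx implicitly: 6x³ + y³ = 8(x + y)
Differentiate both sides with respect to x, treating y as y(x). By the chain rule, any term containing y contributes a factor of y' = dy/dx when we differentiate it.

Move every term to one side and write the relation as F(x, y) = 0. Term by term,
  d/dx[6x^3] = 18x^2
  d/dx[-8x] = -8
  d/dx[y^3] = 3y^2·y'
  d/dx[-8y] = -8·y'

The pieces without y' make up ∂F/∂x and the coefficient of y' is ∂F/∂y:
  ∂F/∂x = 18x^2 - 8,
  ∂F/∂y = 3y^2 - 8.

Since d/dx[F] = ∂F/∂x + (∂F/∂y)·y' = 0, solve for y':
  (∂F/∂y)·y' = -∂F/∂x
  dy/dx = -(∂F/∂x)/(∂F/∂y) = -(18x^2 - 8)/(3y^2 - 8) = 2(4 - 9x^2)/(3y^2 - 8)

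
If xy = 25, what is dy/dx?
Differentiate both sides with respect to x, treating y as y(x). By the chain rule, any term containing y contributes a factor of y' = dy/dx when we differentiate it.

Move every term to one side and write the relation as F(x, y) = 0. Term by term,
  d/dx[xy] = x·y' + y
  d/dx[-25] = 0

The pieces without y' make up ∂F/∂x and the coefficient of y' is ∂F/∂y:
  ∂F/∂x = y,
  ∂F/∂y = x.

Since d/dx[F] = ∂F/∂x + (∂F/∂y)·y' = 0, solve for y':
  (∂F/∂y)·y' = -∂F/∂x
  dy/dx = -(∂F/∂x)/(∂F/∂y) = -(y)/(x) = -y/x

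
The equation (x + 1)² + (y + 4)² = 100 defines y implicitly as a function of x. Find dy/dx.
Apply d/dx to both sides, remembering that y depends on x. Each occurrence of y therefore brings in a y' = dy/dx via the chain rule.

With F(x, y) equal to the left-hand side minus the right, differentiate F term by term:
  d/dx[(x + 1)^2] = 2x + 2
  d/dx[(y + 4)^2] = 2·y'(y + 4)
  d/dx[-100] = 0
Adding these up, d/dx[F] = 0 becomes
  (2x + 2) + (2y + 8)·y' = 0,
so isolating y',
  dy/dx = -(2x + 2)/(2y + 8) = (-x - 1)/(y + 4)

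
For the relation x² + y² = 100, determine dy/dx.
Differentiate the relation implicitly: treat y = y(x) and apply the chain rule, so every y-derivative picks up a y' = dy/dx factor.

With everything moved to the left-hand side, differentiate term by term:
  d/dx[x^2] = 2x
  d/dx[y^2] = 2y·y'
  d/dx[-100] = 0

Separating the contributions that come from x directly and those that come through y:
  without y':      2x
  multiplying y':  2y

so (2x) + (2y)·y' = 0, and therefore
  dy/dx = -(2x)/(2y) = -x/y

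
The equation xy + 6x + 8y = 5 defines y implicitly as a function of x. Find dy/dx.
Differentiate both sides with respect to x, treating y as y(x). By the chain rule, any term containing y contributes a factor of y' = dy/dx when we differentiate it.

Move every term to one side and write the relation as F(x, y) = 0. Term by term,
  d/dx[xy] = x·y' + y
  d/dx[6x] = 6
  d/dx[8y] = 8·y'
  d/dx[-5] = 0

The pieces without y' make up ∂F/∂x and the coefficient of y' is ∂F/∂y:
  ∂F/∂x = y + 6,
  ∂F/∂y = x + 8.

Since d/dx[F] = ∂F/∂x + (∂F/∂y)·y' = 0, solve for y':
  (∂F/∂y)·y' = -∂F/∂x
  dy/dx = -(∂F/∂x)/(∂F/∂y) = -(y + 6)/(x + 8) = (-y - 6)/(x + 8)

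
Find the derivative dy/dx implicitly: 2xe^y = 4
Apply d/dx to both sides, remembering that y depends on x. Each occurrence of y therefore brings in a y' = dy/dx via the chain rule.

With F(x, y) equal to the left-hand side minus the right, differentiate F term by term:
  d/dx[2x·e^(y)] = 2x·y'·e^(y) + 2e^(y)
  d/dx[-4] = 0
Adding these up, d/dx[F] = 0 becomes
  (2e^(y)) + (2x·e^(y))·y' = 0,
so isolating y',
  dy/dx = -(2e^(y))/(2x·e^(y)) = -1/x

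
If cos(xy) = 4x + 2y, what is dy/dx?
Take d/dx of both sides. Since y is implicitly a function of x, the chain rule attaches a y' = dy/dx factor whenever we differentiate through y.

Set F(x, y) = (left side) − (right side), so the curve is F = 0. Differentiating each term of F:
  d/dx[-4x] = -4
  d/dx[-2y] = -2·y'
  d/dx[cos(xy)] = -(x·y' + y)·sin(xy)

Collecting, the y'-free part is the partial derivative in x and the y' coefficient is the partial derivative in y:
  ∂F/∂x = -y·sin(xy) - 4
  ∂F/∂y = -x·sin(xy) - 2

so d/dx[F(x, y(x))] = ∂F/∂x + (∂F/∂y)·y' = 0. Rearranging,
  dy/dx = -(∂F/∂x)/(∂F/∂y) = -(-y·sin(xy) - 4)/(-x·sin(xy) - 2) = -(y·sin(xy) + 4)/(x·sin(xy) + 2)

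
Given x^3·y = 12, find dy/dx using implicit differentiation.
Apply d/dx to both sides, remembering that y depends on x. Each occurrence of y therefore brings in a y' = dy/dx via the chain rule.

With F(x, y) equal to the left-hand side minus the right, differentiate F term by term:
  d/dx[x^3y] = x^3·y' + 3x^2y
  d/dx[-12] = 0
Adding these up, d/dx[F] = 0 becomes
  (3x^2y) + (x^3)·y' = 0,
so isolating y',
  dy/dx = -(3x^2y)/(x^3) = -3y/x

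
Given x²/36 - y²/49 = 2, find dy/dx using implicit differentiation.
Differentiate both sides with respect to x, treating y as y(x). By the chain rule, any term containing y contributes a factor of y' = dy/dx when we differentiate it.

Move every term to one side and write the relation as F(x, y) = 0. Term by term,
  d/dx[x^2/36] = x/18
  d/dx[-y^2/49] = -2y·y'/49
  d/dx[-2] = 0

The pieces without y' make up ∂F/∂x and the coefficient of y' is ∂F/∂y:
  ∂F/∂x = x/18,
  ∂F/∂y = -2y/49.

Since d/dx[F] = ∂F/∂x + (∂F/∂y)·y' = 0, solve for y':
  (∂F/∂y)·y' = -∂F/∂x
  dy/dx = -(∂F/∂x)/(∂F/∂y) = -(x/18)/(-2y/49) = 49x/(36y)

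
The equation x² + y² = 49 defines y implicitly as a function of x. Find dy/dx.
Apply d/dx to both sides, remembering that y depends on x. Each occurrence of y therefore brings in a y' = dy/dx via the chain rule.

With F(x, y) equal to the left-hand side minus the right, differentiate F term by term:
  d/dx[x^2] = 2x
  d/dx[y^2] = 2y·y'
  d/dx[-49] = 0
Adding these up, d/dx[F] = 0 becomes
  (2x) + (2y)·y' = 0,
so isolating y',
  dy/dx = -(2x)/(2y) = -x/y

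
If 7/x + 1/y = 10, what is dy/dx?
Differentiate both sides with respect to x, treating y as y(x). By the chain rule, any term containing y contributes a factor of y' = dy/dx when we differentiate it.

Move every term to one side and write the relation as F(x, y) = 0. Term by term,
  d/dx[1/y] = -y'/y^2
  d/dx[7/x] = -7/x^2
  d/dx[-10] = 0

The pieces without y' make up ∂F/∂x and the coefficient of y' is ∂F/∂y:
  ∂F/∂x = -7/x^2,
  ∂F/∂y = -1/y^2.

Since d/dx[F] = ∂F/∂x + (∂F/∂y)·y' = 0, solve for y':
  (∂F/∂y)·y' = -∂F/∂x
  dy/dx = -(∂F/∂x)/(∂F/∂y) = -(-7/x^2)/(-1/y^2) = -7y^2/x^2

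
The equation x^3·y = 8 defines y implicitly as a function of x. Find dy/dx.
Differentiate the relation implicitly: treat y = y(x) and apply the chain rule, so every y-derivative picks up a y' = dy/dx factor.

With everything moved to the left-hand side, differentiate term by term:
  d/dx[x^3y] = x^3·y' + 3x^2y
  d/dx[-8] = 0

Separating the contributions that come from x directly and those that come through y:
  without y':      3x^2y
  multiplying y':  x^3

so (3x^2y) + (x^3)·y' = 0, and therefore
  dy/dx = -(3x^2y)/(x^3) = -3y/x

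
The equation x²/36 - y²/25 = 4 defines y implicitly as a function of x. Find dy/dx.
Apply d/dx to both sides, remembering that y depends on x. Each occurrence of y therefore brings in a y' = dy/dx via the chain rule.

With F(x, y) equal to the left-hand side minus the right, differentiate F term by term:
  d/dx[x^2/36] = x/18
  d/dx[-y^2/25] = -2y·y'/25
  d/dx[-4] = 0
Adding these up, d/dx[F] = 0 becomes
  (x/18) + (-2y/25)·y' = 0,
so isolating y',
  dy/dx = -(x/18)/(-2y/25) = 25x/(36y)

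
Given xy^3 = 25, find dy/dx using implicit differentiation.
Apply d/dx to both sides, remembering that y depends on x. Each occurrence of y therefore brings in a y' = dy/dx via the chain rule.

With F(x, y) equal to the left-hand side minus the right, differentiate F term by term:
  d/dx[xy^3] = 3xy^2·y' + y^3
  d/dx[-25] = 0
Adding these up, d/dx[F] = 0 becomes
  (y^3) + (3xy^2)·y' = 0,
so isolating y',
  dy/dx = -(y^3)/(3xy^2) = -y/(3x)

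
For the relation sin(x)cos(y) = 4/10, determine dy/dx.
Take d/dx of both sides. Since y is implicitly a function of x, the chain rule attaches a y' = dy/dx factor whenever we differentiate through y.

Set F(x, y) = (left side) − (right side), so the curve is F = 0. Differentiating each term of F:
  d/dx[sin(x)·cos(y)] = -y'·sin(x)·sin(y) + cos(x)·cos(y)
  d/dx[-2/5] = 0

Collecting, the y'-free part is the partial derivative in x and the y' coefficient is the partial derivative in y:
  ∂F/∂x = cos(x)·cos(y)
  ∂F/∂y = -sin(x)·sin(y)

so d/dx[F(x, y(x))] = ∂F/∂x + (∂F/∂y)·y' = 0. Rearranging,
  dy/dx = -(∂F/∂x)/(∂F/∂y) = -(cos(x)·cos(y))/(-sin(x)·sin(y)) = 1/(tan(x)·tan(y))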